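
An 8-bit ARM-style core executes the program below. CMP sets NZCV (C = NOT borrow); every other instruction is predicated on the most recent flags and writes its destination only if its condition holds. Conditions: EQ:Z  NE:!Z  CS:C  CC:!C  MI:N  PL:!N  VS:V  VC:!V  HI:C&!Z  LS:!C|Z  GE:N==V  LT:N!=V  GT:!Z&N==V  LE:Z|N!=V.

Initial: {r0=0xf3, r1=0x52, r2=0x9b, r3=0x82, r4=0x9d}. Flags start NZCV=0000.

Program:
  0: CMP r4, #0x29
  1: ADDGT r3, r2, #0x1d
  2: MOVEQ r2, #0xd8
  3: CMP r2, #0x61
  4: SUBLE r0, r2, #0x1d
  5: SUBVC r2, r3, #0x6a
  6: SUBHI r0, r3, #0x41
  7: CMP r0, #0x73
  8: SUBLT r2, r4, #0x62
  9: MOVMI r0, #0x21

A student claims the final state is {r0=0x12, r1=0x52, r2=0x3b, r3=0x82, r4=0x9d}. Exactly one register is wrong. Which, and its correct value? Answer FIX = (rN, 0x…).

[0] flags=0011 → (cmp)
[1] flags=0011 GT?F → skip
[2] flags=0011 EQ?F → skip
[3] flags=0011 → (cmp)
[4] flags=0011 LE?T → r0=0x7e
[5] flags=0011 VC?F → skip
[6] flags=0011 HI?T → r0=0x41
[7] flags=1000 → (cmp)
[8] flags=1000 LT?T → r2=0x3b
[9] flags=1000 MI?T → r0=0x21

FIX = (r0, 0x21)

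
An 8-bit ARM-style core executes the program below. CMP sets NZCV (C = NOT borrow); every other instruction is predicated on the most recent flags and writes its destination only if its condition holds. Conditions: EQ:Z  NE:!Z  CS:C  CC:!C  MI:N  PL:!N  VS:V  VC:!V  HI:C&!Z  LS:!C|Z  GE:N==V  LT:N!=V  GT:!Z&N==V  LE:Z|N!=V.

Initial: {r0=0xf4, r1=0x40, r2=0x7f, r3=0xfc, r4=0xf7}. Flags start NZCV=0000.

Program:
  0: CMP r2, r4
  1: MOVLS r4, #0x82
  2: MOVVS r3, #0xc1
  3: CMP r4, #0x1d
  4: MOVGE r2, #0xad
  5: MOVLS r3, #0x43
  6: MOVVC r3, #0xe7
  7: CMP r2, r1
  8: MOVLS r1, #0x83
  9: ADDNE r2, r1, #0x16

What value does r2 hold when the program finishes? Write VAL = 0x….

0: ✓ CMP  NZCV=1001
1: ✓ MOVLS  r4←0x82
2: ✓ MOVVS  r3←0xc1
3: ✓ CMP  NZCV=0011
4: · MOVGE
5: · MOVLS
6: · MOVVC
7: ✓ CMP  NZCV=0010
8: · MOVLS
9: ✓ ADDNE  r2←0x56

VAL = 0x56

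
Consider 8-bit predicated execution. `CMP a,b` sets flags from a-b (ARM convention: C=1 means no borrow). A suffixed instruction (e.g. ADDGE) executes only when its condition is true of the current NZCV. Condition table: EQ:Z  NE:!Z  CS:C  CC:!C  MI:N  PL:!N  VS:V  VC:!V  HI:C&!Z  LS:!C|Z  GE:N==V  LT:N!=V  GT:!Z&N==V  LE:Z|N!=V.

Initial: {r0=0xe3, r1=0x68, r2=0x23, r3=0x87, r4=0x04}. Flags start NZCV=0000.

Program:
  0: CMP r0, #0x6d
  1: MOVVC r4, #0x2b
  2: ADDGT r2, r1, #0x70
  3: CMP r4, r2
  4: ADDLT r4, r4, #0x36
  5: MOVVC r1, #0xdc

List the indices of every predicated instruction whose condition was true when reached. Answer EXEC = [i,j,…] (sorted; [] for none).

[0] flags=0011 → (cmp)
[1] flags=0011 VC?F → skip
[2] flags=0011 GT?F → skip
[3] flags=1000 → (cmp)
[4] flags=1000 LT?T → r4=0x3a
[5] flags=1000 VC?T → r1=0xdc

EXEC = [4,5]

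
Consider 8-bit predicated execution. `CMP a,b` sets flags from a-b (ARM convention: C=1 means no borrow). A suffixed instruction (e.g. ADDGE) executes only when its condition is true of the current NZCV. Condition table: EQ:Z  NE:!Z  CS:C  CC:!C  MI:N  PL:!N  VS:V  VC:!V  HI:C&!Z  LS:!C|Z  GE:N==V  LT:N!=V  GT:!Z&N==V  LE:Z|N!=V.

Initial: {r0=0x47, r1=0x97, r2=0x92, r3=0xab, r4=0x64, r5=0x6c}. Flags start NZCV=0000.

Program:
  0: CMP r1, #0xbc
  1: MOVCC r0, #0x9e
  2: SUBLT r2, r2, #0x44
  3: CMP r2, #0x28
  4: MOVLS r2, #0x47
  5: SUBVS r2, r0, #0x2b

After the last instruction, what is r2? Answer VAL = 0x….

VAL = 0x4e

0: ✓ CMP  NZCV=1000
1: ✓ MOVCC  r0←0x9e
2: ✓ SUBLT  r2←0x4e
3: ✓ CMP  NZCV=0010
4: · MOVLS
5: · SUBVS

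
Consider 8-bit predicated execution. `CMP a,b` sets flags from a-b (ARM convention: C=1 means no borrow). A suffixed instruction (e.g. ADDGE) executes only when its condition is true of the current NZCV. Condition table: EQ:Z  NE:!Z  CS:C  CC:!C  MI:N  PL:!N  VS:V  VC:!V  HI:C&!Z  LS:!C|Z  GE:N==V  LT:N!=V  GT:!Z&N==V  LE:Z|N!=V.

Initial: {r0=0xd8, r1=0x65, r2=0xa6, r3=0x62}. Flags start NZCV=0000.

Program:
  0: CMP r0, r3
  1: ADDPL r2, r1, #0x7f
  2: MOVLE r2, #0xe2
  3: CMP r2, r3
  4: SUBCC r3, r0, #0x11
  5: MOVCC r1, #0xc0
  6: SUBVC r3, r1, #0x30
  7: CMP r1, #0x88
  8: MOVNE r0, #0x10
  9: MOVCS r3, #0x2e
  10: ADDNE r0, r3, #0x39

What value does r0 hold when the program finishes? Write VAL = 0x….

VAL = 0x6e

0: ✓ CMP  NZCV=0011
1: ✓ ADDPL  r2←0xe4
2: ✓ MOVLE  r2←0xe2
3: ✓ CMP  NZCV=1010
4: · SUBCC
5: · MOVCC
6: ✓ SUBVC  r3←0x35
7: ✓ CMP  NZCV=1001
8: ✓ MOVNE  r0←0x10
9: · MOVCS
10: ✓ ADDNE  r0←0x6e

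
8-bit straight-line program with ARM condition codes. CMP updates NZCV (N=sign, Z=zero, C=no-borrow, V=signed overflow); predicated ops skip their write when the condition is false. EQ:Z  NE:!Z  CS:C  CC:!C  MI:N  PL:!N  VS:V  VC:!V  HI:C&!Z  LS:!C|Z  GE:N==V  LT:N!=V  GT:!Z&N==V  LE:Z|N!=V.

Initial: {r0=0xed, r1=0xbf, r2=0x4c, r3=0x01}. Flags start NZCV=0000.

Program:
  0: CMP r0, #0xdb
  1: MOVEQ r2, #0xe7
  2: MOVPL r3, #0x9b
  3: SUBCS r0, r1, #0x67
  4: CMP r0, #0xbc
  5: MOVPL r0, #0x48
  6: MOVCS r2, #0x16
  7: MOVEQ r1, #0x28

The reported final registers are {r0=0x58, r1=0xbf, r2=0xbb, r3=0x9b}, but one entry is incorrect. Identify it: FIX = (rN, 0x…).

FIX = (r2, 0x4c)

0: ✓ CMP  NZCV=0010
1: · MOVEQ
2: ✓ MOVPL  r3←0x9b
3: ✓ SUBCS  r0←0x58
4: ✓ CMP  NZCV=1001
5: · MOVPL
6: · MOVCS
7: · MOVEQ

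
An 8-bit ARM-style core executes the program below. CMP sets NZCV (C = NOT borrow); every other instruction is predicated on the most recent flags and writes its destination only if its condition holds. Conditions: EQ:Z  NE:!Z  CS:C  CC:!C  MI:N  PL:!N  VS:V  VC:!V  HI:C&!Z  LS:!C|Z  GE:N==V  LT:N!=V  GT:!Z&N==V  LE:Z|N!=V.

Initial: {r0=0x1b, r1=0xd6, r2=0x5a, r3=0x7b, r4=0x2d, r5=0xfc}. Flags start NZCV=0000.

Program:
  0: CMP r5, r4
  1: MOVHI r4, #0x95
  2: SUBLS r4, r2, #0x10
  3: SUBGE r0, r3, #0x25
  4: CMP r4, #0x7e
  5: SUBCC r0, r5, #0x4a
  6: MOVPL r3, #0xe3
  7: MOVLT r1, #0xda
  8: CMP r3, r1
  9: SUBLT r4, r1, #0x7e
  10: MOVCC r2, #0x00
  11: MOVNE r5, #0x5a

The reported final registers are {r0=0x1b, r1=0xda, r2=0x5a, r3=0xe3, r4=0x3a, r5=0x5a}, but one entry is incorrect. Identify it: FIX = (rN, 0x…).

FIX = (r4, 0x95)

[0] flags=1010 → (cmp)
[1] flags=1010 HI?T → r4=0x95
[2] flags=1010 LS?F → skip
[3] flags=1010 GE?F → skip
[4] flags=0011 → (cmp)
[5] flags=0011 CC?F → skip
[6] flags=0011 PL?T → r3=0xe3
[7] flags=0011 LT?T → r1=0xda
[8] flags=0010 → (cmp)
[9] flags=0010 LT?F → skip
[10] flags=0010 CC?F → skip
[11] flags=0010 NE?T → r5=0x5a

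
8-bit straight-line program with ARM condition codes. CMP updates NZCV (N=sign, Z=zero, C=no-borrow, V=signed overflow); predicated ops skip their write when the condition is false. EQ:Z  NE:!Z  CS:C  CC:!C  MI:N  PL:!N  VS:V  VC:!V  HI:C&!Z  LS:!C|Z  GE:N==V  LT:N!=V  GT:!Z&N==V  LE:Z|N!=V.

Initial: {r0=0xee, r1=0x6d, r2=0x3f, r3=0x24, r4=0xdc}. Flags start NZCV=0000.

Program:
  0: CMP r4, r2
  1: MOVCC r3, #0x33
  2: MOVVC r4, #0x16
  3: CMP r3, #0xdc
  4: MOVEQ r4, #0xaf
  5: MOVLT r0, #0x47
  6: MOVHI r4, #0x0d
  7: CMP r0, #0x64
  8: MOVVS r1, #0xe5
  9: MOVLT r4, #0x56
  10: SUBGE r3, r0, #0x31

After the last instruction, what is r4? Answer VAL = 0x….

0: ✓ CMP  NZCV=1010
1: · MOVCC
2: ✓ MOVVC  r4←0x16
3: ✓ CMP  NZCV=0000
4: · MOVEQ
5: · MOVLT
6: · MOVHI
7: ✓ CMP  NZCV=1010
8: · MOVVS
9: ✓ MOVLT  r4←0x56
10: · SUBGE

VAL = 0x56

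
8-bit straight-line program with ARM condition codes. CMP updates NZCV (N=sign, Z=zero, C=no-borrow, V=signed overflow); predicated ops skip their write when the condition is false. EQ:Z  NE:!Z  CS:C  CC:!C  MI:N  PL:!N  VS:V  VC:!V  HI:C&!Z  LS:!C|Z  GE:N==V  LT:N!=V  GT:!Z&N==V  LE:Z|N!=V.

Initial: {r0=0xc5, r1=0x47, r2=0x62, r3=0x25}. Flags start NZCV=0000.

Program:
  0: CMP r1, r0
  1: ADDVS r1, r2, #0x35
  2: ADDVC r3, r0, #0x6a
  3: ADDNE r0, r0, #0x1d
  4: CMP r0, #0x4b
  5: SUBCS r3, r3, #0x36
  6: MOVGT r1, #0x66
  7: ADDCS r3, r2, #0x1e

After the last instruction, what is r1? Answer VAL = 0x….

VAL = 0x97

[0] flags=1001 → (cmp)
[1] flags=1001 VS?T → r1=0x97
[2] flags=1001 VC?F → skip
[3] flags=1001 NE?T → r0=0xe2
[4] flags=1010 → (cmp)
[5] flags=1010 CS?T → r3=0xef
[6] flags=1010 GT?F → skip
[7] flags=1010 CS?T → r3=0x80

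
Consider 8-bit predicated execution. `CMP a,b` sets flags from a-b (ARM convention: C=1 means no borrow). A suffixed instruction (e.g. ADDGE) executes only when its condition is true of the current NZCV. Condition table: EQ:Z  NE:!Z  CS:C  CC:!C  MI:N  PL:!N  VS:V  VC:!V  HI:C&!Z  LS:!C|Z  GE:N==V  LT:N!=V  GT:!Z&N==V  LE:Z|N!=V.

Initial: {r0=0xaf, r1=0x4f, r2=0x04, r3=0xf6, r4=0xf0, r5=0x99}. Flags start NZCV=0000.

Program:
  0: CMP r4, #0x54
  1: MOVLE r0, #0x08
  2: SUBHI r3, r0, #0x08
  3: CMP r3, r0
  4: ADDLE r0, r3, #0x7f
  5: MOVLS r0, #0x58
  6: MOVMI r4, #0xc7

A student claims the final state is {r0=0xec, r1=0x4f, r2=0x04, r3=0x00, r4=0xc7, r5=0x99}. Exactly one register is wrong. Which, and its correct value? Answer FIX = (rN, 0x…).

FIX = (r0, 0x58)

[0] flags=1010 → (cmp)
[1] flags=1010 LE?T → r0=0x08
[2] flags=1010 HI?T → r3=0x00
[3] flags=1000 → (cmp)
[4] flags=1000 LE?T → r0=0x7f
[5] flags=1000 LS?T → r0=0x58
[6] flags=1000 MI?T → r4=0xc7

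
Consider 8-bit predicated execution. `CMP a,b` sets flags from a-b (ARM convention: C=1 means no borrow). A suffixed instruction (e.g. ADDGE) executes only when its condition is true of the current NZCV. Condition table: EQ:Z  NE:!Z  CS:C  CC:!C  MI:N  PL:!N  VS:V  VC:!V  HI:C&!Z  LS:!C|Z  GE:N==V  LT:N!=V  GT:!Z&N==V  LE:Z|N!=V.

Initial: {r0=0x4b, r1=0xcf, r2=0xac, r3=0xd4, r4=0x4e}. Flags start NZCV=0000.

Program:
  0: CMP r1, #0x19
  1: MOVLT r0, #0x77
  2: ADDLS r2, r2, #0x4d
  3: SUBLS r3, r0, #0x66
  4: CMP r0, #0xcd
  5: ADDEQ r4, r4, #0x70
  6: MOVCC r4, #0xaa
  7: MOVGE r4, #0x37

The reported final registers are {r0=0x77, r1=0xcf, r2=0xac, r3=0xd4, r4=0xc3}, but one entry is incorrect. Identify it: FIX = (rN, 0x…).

[0] flags=1010 → (cmp)
[1] flags=1010 LT?T → r0=0x77
[2] flags=1010 LS?F → skip
[3] flags=1010 LS?F → skip
[4] flags=1001 → (cmp)
[5] flags=1001 EQ?F → skip
[6] flags=1001 CC?T → r4=0xaa
[7] flags=1001 GE?T → r4=0x37

FIX = (r4, 0x37)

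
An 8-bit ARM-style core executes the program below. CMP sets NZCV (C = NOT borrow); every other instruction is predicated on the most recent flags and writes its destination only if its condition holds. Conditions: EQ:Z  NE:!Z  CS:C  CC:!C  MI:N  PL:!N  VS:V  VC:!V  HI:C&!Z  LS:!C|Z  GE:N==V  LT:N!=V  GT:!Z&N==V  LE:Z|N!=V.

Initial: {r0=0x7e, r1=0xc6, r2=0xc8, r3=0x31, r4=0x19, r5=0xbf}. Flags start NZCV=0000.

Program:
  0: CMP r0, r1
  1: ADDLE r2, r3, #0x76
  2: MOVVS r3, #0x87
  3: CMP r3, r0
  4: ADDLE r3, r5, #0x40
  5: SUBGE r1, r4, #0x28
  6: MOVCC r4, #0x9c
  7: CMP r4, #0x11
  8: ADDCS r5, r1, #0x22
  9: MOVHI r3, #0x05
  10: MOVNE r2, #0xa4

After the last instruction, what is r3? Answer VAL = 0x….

[0] flags=1001 → (cmp)
[1] flags=1001 LE?F → skip
[2] flags=1001 VS?T → r3=0x87
[3] flags=0011 → (cmp)
[4] flags=0011 LE?T → r3=0xff
[5] flags=0011 GE?F → skip
[6] flags=0011 CC?F → skip
[7] flags=0010 → (cmp)
[8] flags=0010 CS?T → r5=0xe8
[9] flags=0010 HI?T → r3=0x05
[10] flags=0010 NE?T → r2=0xa4

VAL = 0x05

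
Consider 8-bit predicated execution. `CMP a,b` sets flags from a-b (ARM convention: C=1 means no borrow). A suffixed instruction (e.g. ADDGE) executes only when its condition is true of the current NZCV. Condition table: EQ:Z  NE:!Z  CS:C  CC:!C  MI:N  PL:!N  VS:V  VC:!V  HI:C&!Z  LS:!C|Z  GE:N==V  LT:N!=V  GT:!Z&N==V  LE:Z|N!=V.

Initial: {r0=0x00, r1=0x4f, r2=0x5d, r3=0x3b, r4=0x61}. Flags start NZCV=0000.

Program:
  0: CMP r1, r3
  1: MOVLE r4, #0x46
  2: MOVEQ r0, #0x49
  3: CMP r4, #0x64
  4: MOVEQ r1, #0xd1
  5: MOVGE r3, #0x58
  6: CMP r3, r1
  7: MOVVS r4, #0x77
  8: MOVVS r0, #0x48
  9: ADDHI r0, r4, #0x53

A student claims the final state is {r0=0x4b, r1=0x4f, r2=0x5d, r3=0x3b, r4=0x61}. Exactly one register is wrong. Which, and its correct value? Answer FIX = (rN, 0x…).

0: ✓ CMP  NZCV=0010
1: · MOVLE
2: · MOVEQ
3: ✓ CMP  NZCV=1000
4: · MOVEQ
5: · MOVGE
6: ✓ CMP  NZCV=1000
7: · MOVVS
8: · MOVVS
9: · ADDHI

FIX = (r0, 0x00)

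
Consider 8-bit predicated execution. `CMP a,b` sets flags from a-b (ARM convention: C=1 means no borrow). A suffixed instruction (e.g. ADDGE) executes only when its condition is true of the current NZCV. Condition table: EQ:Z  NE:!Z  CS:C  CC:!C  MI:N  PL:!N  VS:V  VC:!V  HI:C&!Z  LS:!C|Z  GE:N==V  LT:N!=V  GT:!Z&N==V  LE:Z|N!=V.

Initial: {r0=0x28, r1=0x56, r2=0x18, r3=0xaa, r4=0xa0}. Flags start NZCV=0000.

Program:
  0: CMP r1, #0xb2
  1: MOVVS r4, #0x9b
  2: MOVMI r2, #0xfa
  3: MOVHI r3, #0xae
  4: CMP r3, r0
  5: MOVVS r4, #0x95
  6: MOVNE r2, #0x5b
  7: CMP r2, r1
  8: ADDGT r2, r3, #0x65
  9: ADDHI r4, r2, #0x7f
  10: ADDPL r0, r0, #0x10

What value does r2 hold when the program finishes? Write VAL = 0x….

VAL = 0x0f

[0] flags=1001 → (cmp)
[1] flags=1001 VS?T → r4=0x9b
[2] flags=1001 MI?T → r2=0xfa
[3] flags=1001 HI?F → skip
[4] flags=1010 → (cmp)
[5] flags=1010 VS?F → skip
[6] flags=1010 NE?T → r2=0x5b
[7] flags=0010 → (cmp)
[8] flags=0010 GT?T → r2=0x0f
[9] flags=0010 HI?T → r4=0x8e
[10] flags=0010 PL?T → r0=0x38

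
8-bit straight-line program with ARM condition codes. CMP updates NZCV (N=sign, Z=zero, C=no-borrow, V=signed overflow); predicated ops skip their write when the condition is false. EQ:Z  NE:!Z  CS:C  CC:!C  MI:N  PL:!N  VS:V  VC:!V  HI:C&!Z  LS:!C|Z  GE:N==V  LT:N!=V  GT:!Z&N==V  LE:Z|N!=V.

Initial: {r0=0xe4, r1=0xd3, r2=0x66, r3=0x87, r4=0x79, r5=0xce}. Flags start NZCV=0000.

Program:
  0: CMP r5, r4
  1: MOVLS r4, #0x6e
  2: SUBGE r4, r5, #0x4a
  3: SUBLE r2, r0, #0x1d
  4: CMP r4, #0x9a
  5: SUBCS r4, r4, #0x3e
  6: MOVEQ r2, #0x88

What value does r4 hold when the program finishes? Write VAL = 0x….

[0] flags=0011 → (cmp)
[1] flags=0011 LS?F → skip
[2] flags=0011 GE?F → skip
[3] flags=0011 LE?T → r2=0xc7
[4] flags=1001 → (cmp)
[5] flags=1001 CS?F → skip
[6] flags=1001 EQ?F → skip

VAL = 0x79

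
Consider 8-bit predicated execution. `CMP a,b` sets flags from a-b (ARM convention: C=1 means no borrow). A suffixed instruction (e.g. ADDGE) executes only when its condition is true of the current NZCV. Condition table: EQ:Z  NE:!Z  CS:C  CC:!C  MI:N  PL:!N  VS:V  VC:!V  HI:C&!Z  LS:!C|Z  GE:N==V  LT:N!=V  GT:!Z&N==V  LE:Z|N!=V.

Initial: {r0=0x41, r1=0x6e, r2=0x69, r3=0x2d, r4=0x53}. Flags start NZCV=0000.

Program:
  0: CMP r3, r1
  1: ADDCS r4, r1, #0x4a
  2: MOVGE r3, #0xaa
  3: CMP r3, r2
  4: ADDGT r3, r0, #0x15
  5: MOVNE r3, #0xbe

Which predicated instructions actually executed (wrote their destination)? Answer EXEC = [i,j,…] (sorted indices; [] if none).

EXEC = [5]

[0] flags=1000 → (cmp)
[1] flags=1000 CS?F → skip
[2] flags=1000 GE?F → skip
[3] flags=1000 → (cmp)
[4] flags=1000 GT?F → skip
[5] flags=1000 NE?T → r3=0xbe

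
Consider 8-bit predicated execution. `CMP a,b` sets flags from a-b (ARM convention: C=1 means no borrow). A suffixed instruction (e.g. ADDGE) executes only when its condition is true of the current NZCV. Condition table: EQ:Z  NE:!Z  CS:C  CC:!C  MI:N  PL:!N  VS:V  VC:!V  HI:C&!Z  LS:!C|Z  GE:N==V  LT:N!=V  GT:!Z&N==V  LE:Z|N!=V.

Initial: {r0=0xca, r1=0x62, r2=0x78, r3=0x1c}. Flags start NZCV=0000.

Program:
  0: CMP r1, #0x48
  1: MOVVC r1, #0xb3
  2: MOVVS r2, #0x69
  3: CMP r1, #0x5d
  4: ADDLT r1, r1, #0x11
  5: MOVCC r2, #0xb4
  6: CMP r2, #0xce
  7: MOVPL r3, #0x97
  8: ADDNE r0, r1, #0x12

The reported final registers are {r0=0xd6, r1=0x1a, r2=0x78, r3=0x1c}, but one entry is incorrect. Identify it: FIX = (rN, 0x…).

[0] flags=0010 → (cmp)
[1] flags=0010 VC?T → r1=0xb3
[2] flags=0010 VS?F → skip
[3] flags=0011 → (cmp)
[4] flags=0011 LT?T → r1=0xc4
[5] flags=0011 CC?F → skip
[6] flags=1001 → (cmp)
[7] flags=1001 PL?F → skip
[8] flags=1001 NE?T → r0=0xd6

FIX = (r1, 0xc4)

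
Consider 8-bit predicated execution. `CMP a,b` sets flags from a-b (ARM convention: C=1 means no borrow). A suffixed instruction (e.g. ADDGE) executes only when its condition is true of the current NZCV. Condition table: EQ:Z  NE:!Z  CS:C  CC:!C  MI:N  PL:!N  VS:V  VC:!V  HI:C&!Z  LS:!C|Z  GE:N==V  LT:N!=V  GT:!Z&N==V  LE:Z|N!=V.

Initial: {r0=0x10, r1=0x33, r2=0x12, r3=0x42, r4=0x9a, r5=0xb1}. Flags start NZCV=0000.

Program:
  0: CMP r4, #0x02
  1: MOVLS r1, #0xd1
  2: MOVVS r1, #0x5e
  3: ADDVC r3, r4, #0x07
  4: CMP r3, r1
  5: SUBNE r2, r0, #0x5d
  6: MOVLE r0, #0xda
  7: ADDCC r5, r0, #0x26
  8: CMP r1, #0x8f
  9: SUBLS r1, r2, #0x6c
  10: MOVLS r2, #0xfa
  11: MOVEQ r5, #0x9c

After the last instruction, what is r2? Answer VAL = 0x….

VAL = 0xfa

[0] flags=1010 → (cmp)
[1] flags=1010 LS?F → skip
[2] flags=1010 VS?F → skip
[3] flags=1010 VC?T → r3=0xa1
[4] flags=0011 → (cmp)
[5] flags=0011 NE?T → r2=0xb3
[6] flags=0011 LE?T → r0=0xda
[7] flags=0011 CC?F → skip
[8] flags=1001 → (cmp)
[9] flags=1001 LS?T → r1=0x47
[10] flags=1001 LS?T → r2=0xfa
[11] flags=1001 EQ?F → skip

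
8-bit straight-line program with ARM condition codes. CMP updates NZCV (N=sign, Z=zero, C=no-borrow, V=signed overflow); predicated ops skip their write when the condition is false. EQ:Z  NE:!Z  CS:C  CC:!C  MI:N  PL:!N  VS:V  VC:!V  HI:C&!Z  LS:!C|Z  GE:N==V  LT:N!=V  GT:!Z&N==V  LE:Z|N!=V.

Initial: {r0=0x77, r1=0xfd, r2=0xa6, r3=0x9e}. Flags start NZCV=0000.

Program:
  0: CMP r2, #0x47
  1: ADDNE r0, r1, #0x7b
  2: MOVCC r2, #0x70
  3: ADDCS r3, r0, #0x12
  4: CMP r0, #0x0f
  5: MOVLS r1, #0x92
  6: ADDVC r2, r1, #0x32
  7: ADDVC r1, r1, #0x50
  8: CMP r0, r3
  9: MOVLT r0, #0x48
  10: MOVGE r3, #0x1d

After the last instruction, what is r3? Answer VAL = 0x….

VAL = 0x1d

0: ✓ CMP  NZCV=0011
1: ✓ ADDNE  r0←0x78
2: · MOVCC
3: ✓ ADDCS  r3←0x8a
4: ✓ CMP  NZCV=0010
5: · MOVLS
6: ✓ ADDVC  r2←0x2f
7: ✓ ADDVC  r1←0x4d
8: ✓ CMP  NZCV=1001
9: · MOVLT
10: ✓ MOVGE  r3←0x1d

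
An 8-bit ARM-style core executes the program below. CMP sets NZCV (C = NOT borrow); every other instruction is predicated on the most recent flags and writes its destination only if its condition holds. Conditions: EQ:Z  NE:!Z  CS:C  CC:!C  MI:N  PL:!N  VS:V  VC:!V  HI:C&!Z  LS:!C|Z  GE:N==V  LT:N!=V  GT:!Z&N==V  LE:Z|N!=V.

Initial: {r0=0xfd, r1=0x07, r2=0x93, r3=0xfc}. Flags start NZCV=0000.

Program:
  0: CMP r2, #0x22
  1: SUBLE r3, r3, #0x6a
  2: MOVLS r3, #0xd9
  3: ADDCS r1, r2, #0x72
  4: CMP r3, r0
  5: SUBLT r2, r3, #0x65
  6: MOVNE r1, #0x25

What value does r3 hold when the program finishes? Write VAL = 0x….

0: ✓ CMP  NZCV=0011
1: ✓ SUBLE  r3←0x92
2: · MOVLS
3: ✓ ADDCS  r1←0x05
4: ✓ CMP  NZCV=1000
5: ✓ SUBLT  r2←0x2d
6: ✓ MOVNE  r1←0x25

VAL = 0x92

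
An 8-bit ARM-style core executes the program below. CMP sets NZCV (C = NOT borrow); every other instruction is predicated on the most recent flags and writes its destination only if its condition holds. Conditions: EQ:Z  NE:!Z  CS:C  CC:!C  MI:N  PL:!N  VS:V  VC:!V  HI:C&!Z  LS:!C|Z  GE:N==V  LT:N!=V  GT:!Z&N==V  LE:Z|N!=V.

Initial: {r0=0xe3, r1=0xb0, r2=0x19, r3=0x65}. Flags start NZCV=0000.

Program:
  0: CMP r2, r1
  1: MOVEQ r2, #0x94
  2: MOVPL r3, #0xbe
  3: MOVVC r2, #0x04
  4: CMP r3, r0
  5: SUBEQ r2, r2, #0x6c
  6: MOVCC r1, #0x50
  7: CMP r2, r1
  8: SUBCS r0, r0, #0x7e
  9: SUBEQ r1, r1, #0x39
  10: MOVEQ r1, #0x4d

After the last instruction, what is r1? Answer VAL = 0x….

VAL = 0x50

0: ✓ CMP  NZCV=0000
1: · MOVEQ
2: ✓ MOVPL  r3←0xbe
3: ✓ MOVVC  r2←0x04
4: ✓ CMP  NZCV=1000
5: · SUBEQ
6: ✓ MOVCC  r1←0x50
7: ✓ CMP  NZCV=1000
8: · SUBCS
9: · SUBEQ
10: · MOVEQ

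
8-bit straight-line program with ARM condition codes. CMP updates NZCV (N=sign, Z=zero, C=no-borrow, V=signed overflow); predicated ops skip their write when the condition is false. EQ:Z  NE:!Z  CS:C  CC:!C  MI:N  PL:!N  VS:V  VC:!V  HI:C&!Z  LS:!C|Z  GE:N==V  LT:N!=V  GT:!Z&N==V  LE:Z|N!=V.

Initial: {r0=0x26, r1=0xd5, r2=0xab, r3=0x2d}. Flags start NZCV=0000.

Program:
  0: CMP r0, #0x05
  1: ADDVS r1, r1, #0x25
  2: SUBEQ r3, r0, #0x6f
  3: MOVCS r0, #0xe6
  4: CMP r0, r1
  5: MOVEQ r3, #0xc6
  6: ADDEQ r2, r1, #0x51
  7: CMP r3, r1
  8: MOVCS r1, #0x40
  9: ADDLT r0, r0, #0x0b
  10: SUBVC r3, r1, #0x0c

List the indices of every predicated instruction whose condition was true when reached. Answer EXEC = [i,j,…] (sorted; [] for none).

EXEC = [3,10]

[0] flags=0010 → (cmp)
[1] flags=0010 VS?F → skip
[2] flags=0010 EQ?F → skip
[3] flags=0010 CS?T → r0=0xe6
[4] flags=0010 → (cmp)
[5] flags=0010 EQ?F → skip
[6] flags=0010 EQ?F → skip
[7] flags=0000 → (cmp)
[8] flags=0000 CS?F → skip
[9] flags=0000 LT?F → skip
[10] flags=0000 VC?T → r3=0xc9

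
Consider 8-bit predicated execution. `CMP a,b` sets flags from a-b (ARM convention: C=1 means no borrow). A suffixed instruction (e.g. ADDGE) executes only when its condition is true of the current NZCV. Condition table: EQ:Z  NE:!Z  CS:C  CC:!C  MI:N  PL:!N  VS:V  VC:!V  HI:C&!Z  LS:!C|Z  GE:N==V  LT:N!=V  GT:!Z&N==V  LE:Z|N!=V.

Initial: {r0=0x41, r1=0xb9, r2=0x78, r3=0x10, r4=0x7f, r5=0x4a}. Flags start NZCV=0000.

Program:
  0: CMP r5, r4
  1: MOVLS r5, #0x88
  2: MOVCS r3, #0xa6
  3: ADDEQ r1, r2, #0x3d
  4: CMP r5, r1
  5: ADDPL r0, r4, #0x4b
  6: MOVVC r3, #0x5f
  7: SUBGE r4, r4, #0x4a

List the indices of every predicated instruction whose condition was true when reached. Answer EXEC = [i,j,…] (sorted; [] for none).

EXEC = [1,6]

0: ✓ CMP  NZCV=1000
1: ✓ MOVLS  r5←0x88
2: · MOVCS
3: · ADDEQ
4: ✓ CMP  NZCV=1000
5: · ADDPL
6: ✓ MOVVC  r3←0x5f
7: · SUBGE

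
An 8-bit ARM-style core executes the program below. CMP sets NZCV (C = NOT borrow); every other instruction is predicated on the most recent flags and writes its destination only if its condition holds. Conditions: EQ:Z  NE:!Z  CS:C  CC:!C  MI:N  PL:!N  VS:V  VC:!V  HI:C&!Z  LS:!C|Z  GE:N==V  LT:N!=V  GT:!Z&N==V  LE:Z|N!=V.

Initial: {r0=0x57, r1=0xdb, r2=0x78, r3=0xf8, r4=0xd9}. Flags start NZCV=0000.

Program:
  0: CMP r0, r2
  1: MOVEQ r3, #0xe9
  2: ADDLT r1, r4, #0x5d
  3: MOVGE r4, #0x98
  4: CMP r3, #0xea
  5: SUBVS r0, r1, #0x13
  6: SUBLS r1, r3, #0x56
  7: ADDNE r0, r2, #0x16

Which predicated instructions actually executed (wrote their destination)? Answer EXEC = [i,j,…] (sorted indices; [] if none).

0: ✓ CMP  NZCV=1000
1: · MOVEQ
2: ✓ ADDLT  r1←0x36
3: · MOVGE
4: ✓ CMP  NZCV=0010
5: · SUBVS
6: · SUBLS
7: ✓ ADDNE  r0←0x8e

EXEC = [2,7]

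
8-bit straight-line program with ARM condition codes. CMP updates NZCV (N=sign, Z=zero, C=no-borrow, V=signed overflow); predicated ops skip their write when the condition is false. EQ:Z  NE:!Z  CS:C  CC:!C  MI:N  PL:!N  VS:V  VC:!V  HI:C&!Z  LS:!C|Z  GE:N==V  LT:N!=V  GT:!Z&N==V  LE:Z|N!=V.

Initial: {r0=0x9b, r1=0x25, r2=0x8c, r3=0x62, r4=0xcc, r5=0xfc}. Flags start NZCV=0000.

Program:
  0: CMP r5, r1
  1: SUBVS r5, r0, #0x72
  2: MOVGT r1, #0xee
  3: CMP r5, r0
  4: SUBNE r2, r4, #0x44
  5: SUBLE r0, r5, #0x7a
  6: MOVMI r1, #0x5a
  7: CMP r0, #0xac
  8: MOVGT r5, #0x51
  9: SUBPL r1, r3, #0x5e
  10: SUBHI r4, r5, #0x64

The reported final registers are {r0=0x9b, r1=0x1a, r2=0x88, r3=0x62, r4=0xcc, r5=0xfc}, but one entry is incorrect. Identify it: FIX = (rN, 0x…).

[0] flags=1010 → (cmp)
[1] flags=1010 VS?F → skip
[2] flags=1010 GT?F → skip
[3] flags=0010 → (cmp)
[4] flags=0010 NE?T → r2=0x88
[5] flags=0010 LE?F → skip
[6] flags=0010 MI?F → skip
[7] flags=1000 → (cmp)
[8] flags=1000 GT?F → skip
[9] flags=1000 PL?F → skip
[10] flags=1000 HI?F → skip

FIX = (r1, 0x25)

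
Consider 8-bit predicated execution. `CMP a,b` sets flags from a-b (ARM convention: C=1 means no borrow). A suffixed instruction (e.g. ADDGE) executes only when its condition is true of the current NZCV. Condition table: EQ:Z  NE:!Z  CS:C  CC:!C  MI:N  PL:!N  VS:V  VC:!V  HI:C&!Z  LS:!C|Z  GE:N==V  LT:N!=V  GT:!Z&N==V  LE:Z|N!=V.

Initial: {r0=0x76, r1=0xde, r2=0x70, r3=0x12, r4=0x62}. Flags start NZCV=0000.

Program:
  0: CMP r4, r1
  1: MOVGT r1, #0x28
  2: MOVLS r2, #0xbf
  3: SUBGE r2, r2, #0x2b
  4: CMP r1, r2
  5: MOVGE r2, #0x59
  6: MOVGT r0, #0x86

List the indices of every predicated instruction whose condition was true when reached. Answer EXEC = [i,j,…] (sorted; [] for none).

EXEC = [1,2,3,5,6]

0: ✓ CMP  NZCV=1001
1: ✓ MOVGT  r1←0x28
2: ✓ MOVLS  r2←0xbf
3: ✓ SUBGE  r2←0x94
4: ✓ CMP  NZCV=1001
5: ✓ MOVGE  r2←0x59
6: ✓ MOVGT  r0←0x86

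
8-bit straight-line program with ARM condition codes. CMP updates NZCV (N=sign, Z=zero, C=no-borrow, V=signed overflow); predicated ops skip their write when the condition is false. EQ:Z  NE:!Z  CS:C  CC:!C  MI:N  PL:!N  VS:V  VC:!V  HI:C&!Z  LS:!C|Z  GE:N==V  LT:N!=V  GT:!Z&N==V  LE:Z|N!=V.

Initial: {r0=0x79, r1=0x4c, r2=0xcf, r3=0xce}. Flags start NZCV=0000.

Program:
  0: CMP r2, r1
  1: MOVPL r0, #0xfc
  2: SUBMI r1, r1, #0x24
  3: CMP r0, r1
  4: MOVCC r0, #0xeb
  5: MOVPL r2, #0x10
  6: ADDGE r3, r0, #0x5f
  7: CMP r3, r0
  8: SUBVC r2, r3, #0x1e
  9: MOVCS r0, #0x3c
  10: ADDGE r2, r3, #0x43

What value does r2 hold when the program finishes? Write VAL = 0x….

0: ✓ CMP  NZCV=1010
1: · MOVPL
2: ✓ SUBMI  r1←0x28
3: ✓ CMP  NZCV=0010
4: · MOVCC
5: ✓ MOVPL  r2←0x10
6: ✓ ADDGE  r3←0xd8
7: ✓ CMP  NZCV=0011
8: · SUBVC
9: ✓ MOVCS  r0←0x3c
10: · ADDGE

VAL = 0x10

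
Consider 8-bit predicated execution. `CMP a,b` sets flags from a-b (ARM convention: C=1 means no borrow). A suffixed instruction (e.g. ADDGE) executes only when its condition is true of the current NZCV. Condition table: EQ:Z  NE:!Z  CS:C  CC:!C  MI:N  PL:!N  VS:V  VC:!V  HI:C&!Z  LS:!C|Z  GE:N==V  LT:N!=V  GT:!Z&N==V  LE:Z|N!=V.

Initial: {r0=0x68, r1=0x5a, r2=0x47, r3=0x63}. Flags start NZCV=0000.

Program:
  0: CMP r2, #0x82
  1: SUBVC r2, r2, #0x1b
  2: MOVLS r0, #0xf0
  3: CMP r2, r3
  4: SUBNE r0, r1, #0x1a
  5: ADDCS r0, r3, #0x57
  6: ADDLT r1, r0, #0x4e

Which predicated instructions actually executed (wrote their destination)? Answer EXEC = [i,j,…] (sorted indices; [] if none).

[0] flags=1001 → (cmp)
[1] flags=1001 VC?F → skip
[2] flags=1001 LS?T → r0=0xf0
[3] flags=1000 → (cmp)
[4] flags=1000 NE?T → r0=0x40
[5] flags=1000 CS?F → skip
[6] flags=1000 LT?T → r1=0x8e

EXEC = [2,4,6]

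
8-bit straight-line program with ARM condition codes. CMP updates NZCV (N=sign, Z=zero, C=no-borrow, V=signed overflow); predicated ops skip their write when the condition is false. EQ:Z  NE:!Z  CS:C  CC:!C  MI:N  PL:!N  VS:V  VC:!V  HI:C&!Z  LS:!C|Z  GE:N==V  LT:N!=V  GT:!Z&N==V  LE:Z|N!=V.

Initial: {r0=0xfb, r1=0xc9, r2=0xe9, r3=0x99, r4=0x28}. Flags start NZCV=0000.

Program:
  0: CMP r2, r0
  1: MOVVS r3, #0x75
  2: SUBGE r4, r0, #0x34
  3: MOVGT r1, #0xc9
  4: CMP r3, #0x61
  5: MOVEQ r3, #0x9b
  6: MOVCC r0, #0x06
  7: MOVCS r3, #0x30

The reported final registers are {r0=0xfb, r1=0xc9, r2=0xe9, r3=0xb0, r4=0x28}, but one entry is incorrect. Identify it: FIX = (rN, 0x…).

FIX = (r3, 0x30)

0: ✓ CMP  NZCV=1000
1: · MOVVS
2: · SUBGE
3: · MOVGT
4: ✓ CMP  NZCV=0011
5: · MOVEQ
6: · MOVCC
7: ✓ MOVCS  r3←0x30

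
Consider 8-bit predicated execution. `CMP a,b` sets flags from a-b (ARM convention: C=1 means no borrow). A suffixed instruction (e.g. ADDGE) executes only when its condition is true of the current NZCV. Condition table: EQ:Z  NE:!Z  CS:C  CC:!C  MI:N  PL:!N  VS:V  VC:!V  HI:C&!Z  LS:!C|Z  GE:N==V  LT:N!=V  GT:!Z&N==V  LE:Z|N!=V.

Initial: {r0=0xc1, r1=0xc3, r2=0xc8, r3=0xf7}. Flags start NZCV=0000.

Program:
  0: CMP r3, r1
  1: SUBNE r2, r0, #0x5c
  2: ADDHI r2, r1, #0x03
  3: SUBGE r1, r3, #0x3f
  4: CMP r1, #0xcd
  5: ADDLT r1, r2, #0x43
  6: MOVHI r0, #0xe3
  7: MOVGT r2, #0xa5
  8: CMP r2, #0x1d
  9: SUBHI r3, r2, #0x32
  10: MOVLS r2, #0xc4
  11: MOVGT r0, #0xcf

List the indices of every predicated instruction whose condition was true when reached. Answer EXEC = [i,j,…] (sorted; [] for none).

EXEC = [1,2,3,5,9]

[0] flags=0010 → (cmp)
[1] flags=0010 NE?T → r2=0x65
[2] flags=0010 HI?T → r2=0xc6
[3] flags=0010 GE?T → r1=0xb8
[4] flags=1000 → (cmp)
[5] flags=1000 LT?T → r1=0x09
[6] flags=1000 HI?F → skip
[7] flags=1000 GT?F → skip
[8] flags=1010 → (cmp)
[9] flags=1010 HI?T → r3=0x94
[10] flags=1010 LS?F → skip
[11] flags=1010 GT?F → skip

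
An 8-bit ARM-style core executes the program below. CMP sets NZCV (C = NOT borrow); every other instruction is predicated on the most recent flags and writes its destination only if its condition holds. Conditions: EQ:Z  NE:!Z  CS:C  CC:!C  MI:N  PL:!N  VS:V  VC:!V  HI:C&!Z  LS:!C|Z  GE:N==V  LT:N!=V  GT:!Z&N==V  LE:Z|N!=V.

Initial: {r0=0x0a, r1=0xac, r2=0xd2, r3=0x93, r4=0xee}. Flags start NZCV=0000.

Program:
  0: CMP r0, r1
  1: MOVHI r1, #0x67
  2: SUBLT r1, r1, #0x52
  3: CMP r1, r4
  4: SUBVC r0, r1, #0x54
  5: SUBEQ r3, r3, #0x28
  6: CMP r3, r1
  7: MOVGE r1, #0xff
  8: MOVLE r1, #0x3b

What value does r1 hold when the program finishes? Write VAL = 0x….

VAL = 0x3b

0: ✓ CMP  NZCV=0000
1: · MOVHI
2: · SUBLT
3: ✓ CMP  NZCV=1000
4: ✓ SUBVC  r0←0x58
5: · SUBEQ
6: ✓ CMP  NZCV=1000
7: · MOVGE
8: ✓ MOVLE  r1←0x3b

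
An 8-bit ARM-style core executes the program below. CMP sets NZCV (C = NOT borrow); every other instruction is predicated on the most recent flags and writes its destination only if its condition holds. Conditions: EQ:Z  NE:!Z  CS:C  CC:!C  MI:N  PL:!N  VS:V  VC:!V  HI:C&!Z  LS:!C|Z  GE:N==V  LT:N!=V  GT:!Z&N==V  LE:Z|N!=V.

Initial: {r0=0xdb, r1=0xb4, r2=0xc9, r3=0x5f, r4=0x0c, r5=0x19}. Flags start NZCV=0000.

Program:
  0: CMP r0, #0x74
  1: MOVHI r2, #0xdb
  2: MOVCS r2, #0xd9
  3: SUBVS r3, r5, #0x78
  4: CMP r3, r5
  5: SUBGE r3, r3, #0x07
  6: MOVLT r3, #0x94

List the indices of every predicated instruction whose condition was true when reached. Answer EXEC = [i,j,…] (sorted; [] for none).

EXEC = [1,2,3,6]

[0] flags=0011 → (cmp)
[1] flags=0011 HI?T → r2=0xdb
[2] flags=0011 CS?T → r2=0xd9
[3] flags=0011 VS?T → r3=0xa1
[4] flags=1010 → (cmp)
[5] flags=1010 GE?F → skip
[6] flags=1010 LT?T → r3=0x94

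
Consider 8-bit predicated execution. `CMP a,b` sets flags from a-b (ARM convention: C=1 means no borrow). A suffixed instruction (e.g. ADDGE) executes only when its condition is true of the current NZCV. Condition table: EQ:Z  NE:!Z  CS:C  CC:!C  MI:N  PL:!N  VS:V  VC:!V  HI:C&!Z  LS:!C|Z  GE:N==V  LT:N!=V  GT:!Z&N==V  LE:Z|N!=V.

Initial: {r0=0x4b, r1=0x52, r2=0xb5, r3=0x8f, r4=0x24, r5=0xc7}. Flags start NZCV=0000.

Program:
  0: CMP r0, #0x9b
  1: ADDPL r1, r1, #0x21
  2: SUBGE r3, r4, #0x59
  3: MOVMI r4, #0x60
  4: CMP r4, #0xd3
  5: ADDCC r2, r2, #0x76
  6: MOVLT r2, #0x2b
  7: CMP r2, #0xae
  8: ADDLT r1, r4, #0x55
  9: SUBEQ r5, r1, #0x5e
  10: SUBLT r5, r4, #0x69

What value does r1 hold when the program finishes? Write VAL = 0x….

VAL = 0x52

[0] flags=1001 → (cmp)
[1] flags=1001 PL?F → skip
[2] flags=1001 GE?T → r3=0xcb
[3] flags=1001 MI?T → r4=0x60
[4] flags=1001 → (cmp)
[5] flags=1001 CC?T → r2=0x2b
[6] flags=1001 LT?F → skip
[7] flags=0000 → (cmp)
[8] flags=0000 LT?F → skip
[9] flags=0000 EQ?F → skip
[10] flags=0000 LT?F → skip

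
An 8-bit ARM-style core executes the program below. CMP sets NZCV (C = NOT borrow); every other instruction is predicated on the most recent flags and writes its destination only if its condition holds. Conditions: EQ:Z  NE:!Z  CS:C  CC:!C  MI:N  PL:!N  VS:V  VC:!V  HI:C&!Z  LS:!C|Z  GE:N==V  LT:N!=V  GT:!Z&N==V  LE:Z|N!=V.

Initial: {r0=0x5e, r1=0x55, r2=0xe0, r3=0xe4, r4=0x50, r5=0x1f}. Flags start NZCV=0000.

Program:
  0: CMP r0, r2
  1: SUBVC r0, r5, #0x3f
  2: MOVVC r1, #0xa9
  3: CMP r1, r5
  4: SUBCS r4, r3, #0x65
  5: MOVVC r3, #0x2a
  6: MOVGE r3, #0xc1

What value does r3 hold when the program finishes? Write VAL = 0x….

VAL = 0x2a

0: ✓ CMP  NZCV=0000
1: ✓ SUBVC  r0←0xe0
2: ✓ MOVVC  r1←0xa9
3: ✓ CMP  NZCV=1010
4: ✓ SUBCS  r4←0x7f
5: ✓ MOVVC  r3←0x2a
6: · MOVGE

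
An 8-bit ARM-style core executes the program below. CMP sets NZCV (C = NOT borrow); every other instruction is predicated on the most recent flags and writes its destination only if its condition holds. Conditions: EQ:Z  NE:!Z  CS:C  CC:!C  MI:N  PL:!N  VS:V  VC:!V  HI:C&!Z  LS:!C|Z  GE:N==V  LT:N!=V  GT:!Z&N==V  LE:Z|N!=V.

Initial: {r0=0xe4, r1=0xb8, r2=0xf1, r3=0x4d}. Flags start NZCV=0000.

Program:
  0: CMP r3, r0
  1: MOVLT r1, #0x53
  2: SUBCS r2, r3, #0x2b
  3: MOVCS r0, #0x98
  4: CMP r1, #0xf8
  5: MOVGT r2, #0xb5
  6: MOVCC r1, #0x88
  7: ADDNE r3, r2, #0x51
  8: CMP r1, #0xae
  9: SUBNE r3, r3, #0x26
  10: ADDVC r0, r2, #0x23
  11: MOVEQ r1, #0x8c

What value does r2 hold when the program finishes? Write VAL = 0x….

VAL = 0xf1

[0] flags=0000 → (cmp)
[1] flags=0000 LT?F → skip
[2] flags=0000 CS?F → skip
[3] flags=0000 CS?F → skip
[4] flags=1000 → (cmp)
[5] flags=1000 GT?F → skip
[6] flags=1000 CC?T → r1=0x88
[7] flags=1000 NE?T → r3=0x42
[8] flags=1000 → (cmp)
[9] flags=1000 NE?T → r3=0x1c
[10] flags=1000 VC?T → r0=0x14
[11] flags=1000 EQ?F → skip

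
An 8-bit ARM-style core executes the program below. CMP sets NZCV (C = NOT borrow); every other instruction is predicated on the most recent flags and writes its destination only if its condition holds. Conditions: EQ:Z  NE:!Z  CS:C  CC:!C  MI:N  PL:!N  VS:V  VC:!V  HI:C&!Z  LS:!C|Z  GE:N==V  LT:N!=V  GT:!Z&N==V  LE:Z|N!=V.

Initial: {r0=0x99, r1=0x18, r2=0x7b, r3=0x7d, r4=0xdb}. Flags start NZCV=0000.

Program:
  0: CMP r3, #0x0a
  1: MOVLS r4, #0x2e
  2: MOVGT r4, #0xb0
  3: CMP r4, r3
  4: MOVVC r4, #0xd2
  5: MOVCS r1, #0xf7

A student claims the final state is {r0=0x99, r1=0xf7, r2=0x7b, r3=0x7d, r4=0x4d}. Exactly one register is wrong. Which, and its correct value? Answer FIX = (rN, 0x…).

0: ✓ CMP  NZCV=0010
1: · MOVLS
2: ✓ MOVGT  r4←0xb0
3: ✓ CMP  NZCV=0011
4: · MOVVC
5: ✓ MOVCS  r1←0xf7

FIX = (r4, 0xb0)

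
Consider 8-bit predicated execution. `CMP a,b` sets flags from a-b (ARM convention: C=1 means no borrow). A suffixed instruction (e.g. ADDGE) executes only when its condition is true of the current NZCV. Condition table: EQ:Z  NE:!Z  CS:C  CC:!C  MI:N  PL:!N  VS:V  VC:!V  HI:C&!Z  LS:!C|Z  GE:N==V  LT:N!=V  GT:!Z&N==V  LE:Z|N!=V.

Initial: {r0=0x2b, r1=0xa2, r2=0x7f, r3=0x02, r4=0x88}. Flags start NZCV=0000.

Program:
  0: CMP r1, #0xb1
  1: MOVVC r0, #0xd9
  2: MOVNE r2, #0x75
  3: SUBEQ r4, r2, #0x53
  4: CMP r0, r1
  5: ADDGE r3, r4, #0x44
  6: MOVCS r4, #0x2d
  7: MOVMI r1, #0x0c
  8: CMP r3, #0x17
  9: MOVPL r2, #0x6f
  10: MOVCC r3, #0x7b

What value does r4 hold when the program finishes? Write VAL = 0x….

VAL = 0x2d

[0] flags=1000 → (cmp)
[1] flags=1000 VC?T → r0=0xd9
[2] flags=1000 NE?T → r2=0x75
[3] flags=1000 EQ?F → skip
[4] flags=0010 → (cmp)
[5] flags=0010 GE?T → r3=0xcc
[6] flags=0010 CS?T → r4=0x2d
[7] flags=0010 MI?F → skip
[8] flags=1010 → (cmp)
[9] flags=1010 PL?F → skip
[10] flags=1010 CC?F → skip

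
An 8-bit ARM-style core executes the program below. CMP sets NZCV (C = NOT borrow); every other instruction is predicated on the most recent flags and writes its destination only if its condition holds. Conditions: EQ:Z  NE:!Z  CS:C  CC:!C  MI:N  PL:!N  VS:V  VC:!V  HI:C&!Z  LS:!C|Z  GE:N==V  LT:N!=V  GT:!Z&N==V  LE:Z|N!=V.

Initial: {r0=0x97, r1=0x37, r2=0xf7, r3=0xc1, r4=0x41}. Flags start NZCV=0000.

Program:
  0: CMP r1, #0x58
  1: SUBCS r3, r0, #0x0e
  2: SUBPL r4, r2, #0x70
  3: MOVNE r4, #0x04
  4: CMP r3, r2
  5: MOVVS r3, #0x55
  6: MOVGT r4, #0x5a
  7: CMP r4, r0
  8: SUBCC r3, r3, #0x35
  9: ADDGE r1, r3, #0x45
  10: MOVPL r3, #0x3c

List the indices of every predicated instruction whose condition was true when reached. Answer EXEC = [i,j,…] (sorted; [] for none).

0: ✓ CMP  NZCV=1000
1: · SUBCS
2: · SUBPL
3: ✓ MOVNE  r4←0x04
4: ✓ CMP  NZCV=1000
5: · MOVVS
6: · MOVGT
7: ✓ CMP  NZCV=0000
8: ✓ SUBCC  r3←0x8c
9: ✓ ADDGE  r1←0xd1
10: ✓ MOVPL  r3←0x3c

EXEC = [3,8,9,10]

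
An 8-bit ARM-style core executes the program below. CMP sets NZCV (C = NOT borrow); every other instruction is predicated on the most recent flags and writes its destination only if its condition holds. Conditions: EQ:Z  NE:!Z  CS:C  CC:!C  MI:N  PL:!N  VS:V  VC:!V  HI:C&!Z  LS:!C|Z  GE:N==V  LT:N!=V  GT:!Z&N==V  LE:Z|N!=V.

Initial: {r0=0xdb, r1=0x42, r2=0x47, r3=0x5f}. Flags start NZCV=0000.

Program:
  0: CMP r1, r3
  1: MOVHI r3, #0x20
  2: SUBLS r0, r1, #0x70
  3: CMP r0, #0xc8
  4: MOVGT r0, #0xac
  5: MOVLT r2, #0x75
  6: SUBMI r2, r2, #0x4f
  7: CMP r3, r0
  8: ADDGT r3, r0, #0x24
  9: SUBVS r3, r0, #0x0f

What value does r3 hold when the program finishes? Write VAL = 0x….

[0] flags=1000 → (cmp)
[1] flags=1000 HI?F → skip
[2] flags=1000 LS?T → r0=0xd2
[3] flags=0010 → (cmp)
[4] flags=0010 GT?T → r0=0xac
[5] flags=0010 LT?F → skip
[6] flags=0010 MI?F → skip
[7] flags=1001 → (cmp)
[8] flags=1001 GT?T → r3=0xd0
[9] flags=1001 VS?T → r3=0x9d

VAL = 0x9d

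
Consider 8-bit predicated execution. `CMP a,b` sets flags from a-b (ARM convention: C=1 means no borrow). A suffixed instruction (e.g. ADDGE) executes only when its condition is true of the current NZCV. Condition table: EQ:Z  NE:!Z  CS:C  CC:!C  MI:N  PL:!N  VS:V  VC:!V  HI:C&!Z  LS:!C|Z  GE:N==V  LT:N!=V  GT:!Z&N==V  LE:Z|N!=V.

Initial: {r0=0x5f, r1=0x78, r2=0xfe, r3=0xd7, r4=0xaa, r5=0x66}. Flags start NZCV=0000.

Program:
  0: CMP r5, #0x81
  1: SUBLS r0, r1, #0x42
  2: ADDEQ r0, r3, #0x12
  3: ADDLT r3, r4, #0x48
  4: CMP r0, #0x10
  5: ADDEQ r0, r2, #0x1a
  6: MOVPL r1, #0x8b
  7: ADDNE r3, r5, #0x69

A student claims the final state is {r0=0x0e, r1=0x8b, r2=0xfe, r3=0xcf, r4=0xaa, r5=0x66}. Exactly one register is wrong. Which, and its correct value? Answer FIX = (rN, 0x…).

[0] flags=1001 → (cmp)
[1] flags=1001 LS?T → r0=0x36
[2] flags=1001 EQ?F → skip
[3] flags=1001 LT?F → skip
[4] flags=0010 → (cmp)
[5] flags=0010 EQ?F → skip
[6] flags=0010 PL?T → r1=0x8b
[7] flags=0010 NE?T → r3=0xcf

FIX = (r0, 0x36)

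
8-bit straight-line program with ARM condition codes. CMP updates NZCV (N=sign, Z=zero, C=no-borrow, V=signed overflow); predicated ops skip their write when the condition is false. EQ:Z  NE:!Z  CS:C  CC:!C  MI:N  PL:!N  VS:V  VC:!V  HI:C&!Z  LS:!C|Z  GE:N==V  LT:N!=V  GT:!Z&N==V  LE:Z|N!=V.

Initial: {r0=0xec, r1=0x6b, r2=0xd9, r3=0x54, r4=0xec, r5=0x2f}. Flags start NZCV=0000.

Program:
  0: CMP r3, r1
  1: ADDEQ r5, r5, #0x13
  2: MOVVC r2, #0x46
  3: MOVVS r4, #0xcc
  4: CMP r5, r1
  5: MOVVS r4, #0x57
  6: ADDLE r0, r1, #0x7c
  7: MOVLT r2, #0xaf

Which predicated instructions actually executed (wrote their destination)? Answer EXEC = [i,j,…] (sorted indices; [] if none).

[0] flags=1000 → (cmp)
[1] flags=1000 EQ?F → skip
[2] flags=1000 VC?T → r2=0x46
[3] flags=1000 VS?F → skip
[4] flags=1000 → (cmp)
[5] flags=1000 VS?F → skip
[6] flags=1000 LE?T → r0=0xe7
[7] flags=1000 LT?T → r2=0xaf

EXEC = [2,6,7]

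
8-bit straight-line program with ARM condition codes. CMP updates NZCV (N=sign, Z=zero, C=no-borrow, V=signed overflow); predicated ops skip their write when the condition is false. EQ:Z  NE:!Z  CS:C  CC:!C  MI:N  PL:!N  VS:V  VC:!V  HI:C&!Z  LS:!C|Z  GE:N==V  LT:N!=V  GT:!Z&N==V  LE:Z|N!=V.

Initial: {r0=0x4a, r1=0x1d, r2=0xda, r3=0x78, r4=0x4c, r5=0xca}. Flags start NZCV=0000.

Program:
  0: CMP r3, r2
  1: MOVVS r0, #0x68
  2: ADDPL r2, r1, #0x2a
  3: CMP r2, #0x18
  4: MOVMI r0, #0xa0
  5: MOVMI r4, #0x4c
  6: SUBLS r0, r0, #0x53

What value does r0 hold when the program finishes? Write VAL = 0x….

VAL = 0xa0

0: ✓ CMP  NZCV=1001
1: ✓ MOVVS  r0←0x68
2: · ADDPL
3: ✓ CMP  NZCV=1010
4: ✓ MOVMI  r0←0xa0
5: ✓ MOVMI  r4←0x4c
6: · SUBLS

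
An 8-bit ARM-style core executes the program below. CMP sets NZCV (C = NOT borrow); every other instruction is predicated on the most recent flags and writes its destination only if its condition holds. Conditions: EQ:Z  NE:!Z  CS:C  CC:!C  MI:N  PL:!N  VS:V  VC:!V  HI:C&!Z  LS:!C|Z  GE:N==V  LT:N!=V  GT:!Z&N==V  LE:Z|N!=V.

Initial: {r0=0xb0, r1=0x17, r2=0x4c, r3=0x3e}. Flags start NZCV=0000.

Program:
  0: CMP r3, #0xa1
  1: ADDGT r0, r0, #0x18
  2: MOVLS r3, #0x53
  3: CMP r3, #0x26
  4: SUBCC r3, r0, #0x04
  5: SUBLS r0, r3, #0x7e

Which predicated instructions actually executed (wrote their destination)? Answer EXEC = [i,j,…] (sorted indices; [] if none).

EXEC = [1,2]

[0] flags=1001 → (cmp)
[1] flags=1001 GT?T → r0=0xc8
[2] flags=1001 LS?T → r3=0x53
[3] flags=0010 → (cmp)
[4] flags=0010 CC?F → skip
[5] flags=0010 LS?F → skip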